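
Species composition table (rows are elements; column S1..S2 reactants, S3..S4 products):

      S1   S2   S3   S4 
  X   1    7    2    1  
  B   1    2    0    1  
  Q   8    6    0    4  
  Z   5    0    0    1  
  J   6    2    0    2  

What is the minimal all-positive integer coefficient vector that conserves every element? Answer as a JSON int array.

Coefficients: [1, 2, 5, 5]

X: 1·1+2·7 = 15 | 5·2+5·1 = 15
B: 1·1+2·2 = 5 | 5·0+5·1 = 5
Q: 1·8+2·6 = 20 | 5·0+5·4 = 20
Z: 1·5+2·0 = 5 | 5·0+5·1 = 5
J: 1·6+2·2 = 10 | 5·0+5·2 = 10
gcd(1,2,5,5) = 1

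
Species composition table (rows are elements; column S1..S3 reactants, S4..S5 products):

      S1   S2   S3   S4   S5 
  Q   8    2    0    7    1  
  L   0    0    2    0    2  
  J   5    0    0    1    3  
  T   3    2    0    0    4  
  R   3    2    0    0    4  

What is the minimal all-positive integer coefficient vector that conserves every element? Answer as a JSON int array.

Q: 4·8+4·2+5·0 = 40 | 5·7+5·1 = 40
L: 4·0+4·0+5·2 = 10 | 5·0+5·2 = 10
J: 4·5+4·0+5·0 = 20 | 5·1+5·3 = 20
T: 4·3+4·2+5·0 = 20 | 5·0+5·4 = 20
R: 4·3+4·2+5·0 = 20 | 5·0+5·4 = 20
gcd(4,4,5,5,5) = 1

Coefficients: [4, 4, 5, 5, 5]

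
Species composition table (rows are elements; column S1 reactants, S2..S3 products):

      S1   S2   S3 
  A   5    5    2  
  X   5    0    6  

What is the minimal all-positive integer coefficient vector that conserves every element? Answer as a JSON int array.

Coefficients: [6, 4, 5]

A: 6·5 = 30 | 4·5+5·2 = 30
X: 6·5 = 30 | 4·0+5·6 = 30
gcd(6,4,5) = 1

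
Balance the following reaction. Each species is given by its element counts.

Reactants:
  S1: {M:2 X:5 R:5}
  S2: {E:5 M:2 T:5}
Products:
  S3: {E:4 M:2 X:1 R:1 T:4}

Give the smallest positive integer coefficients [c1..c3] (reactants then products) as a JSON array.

Coefficients: [1, 4, 5]

E: 1·0+4·5 = 20 | 5·4 = 20
M: 1·2+4·2 = 10 | 5·2 = 10
X: 1·5+4·0 = 5 | 5·1 = 5
R: 1·5+4·0 = 5 | 5·1 = 5
T: 1·0+4·5 = 20 | 5·4 = 20
gcd(1,4,5) = 1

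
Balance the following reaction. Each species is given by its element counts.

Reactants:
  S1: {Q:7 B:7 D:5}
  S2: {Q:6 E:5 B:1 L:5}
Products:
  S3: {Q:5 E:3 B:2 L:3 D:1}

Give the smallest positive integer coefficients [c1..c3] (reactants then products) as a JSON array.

Q: 1·7+3·6 = 25 | 5·5 = 25
E: 1·0+3·5 = 15 | 5·3 = 15
B: 1·7+3·1 = 10 | 5·2 = 10
L: 1·0+3·5 = 15 | 5·3 = 15
D: 1·5+3·0 = 5 | 5·1 = 5
gcd(1,3,5) = 1

Coefficients: [1, 3, 5]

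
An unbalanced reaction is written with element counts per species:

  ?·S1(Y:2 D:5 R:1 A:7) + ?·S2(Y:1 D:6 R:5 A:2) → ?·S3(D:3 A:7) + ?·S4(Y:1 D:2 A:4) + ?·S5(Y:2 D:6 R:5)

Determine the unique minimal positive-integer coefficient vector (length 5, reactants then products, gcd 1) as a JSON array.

Coefficients: [5, 3, 3, 5, 4]

Y: 5·2+3·1 = 13 | 3·0+5·1+4·2 = 13
D: 5·5+3·6 = 43 | 3·3+5·2+4·6 = 43
R: 5·1+3·5 = 20 | 3·0+5·0+4·5 = 20
A: 5·7+3·2 = 41 | 3·7+5·4+4·0 = 41
gcd(5,3,3,5,4) = 1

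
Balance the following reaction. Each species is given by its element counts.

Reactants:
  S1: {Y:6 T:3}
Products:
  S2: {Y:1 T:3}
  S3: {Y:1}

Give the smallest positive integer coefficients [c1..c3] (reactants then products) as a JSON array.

Coefficients: [1, 1, 5]

Y: 1·6 = 6 | 1·1+5·1 = 6
T: 1·3 = 3 | 1·3+5·0 = 3
gcd(1,1,5) = 1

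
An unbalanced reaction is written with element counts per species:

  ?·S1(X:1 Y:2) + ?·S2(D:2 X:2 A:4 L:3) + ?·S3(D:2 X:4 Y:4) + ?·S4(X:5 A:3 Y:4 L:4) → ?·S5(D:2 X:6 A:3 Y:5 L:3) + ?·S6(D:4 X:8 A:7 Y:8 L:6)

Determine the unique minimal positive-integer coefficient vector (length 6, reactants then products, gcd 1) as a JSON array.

D: 5·0+4·2+4·2+3·0 = 16 | 6·2+1·4 = 16
X: 5·1+4·2+4·4+3·5 = 44 | 6·6+1·8 = 44
A: 5·0+4·4+4·0+3·3 = 25 | 6·3+1·7 = 25
Y: 5·2+4·0+4·4+3·4 = 38 | 6·5+1·8 = 38
L: 5·0+4·3+4·0+3·4 = 24 | 6·3+1·6 = 24
gcd(5,4,4,3,6,1) = 1

Coefficients: [5, 4, 4, 3, 6, 1]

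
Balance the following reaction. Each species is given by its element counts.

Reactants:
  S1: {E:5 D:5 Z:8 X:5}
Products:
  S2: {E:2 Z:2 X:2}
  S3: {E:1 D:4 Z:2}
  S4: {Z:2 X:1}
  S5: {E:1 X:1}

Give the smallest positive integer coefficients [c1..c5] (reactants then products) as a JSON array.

E: 4·5 = 20 | 6·2+5·1+5·0+3·1 = 20
D: 4·5 = 20 | 6·0+5·4+5·0+3·0 = 20
Z: 4·8 = 32 | 6·2+5·2+5·2+3·0 = 32
X: 4·5 = 20 | 6·2+5·0+5·1+3·1 = 20
gcd(4,6,5,5,3) = 1

Coefficients: [4, 6, 5, 5, 3]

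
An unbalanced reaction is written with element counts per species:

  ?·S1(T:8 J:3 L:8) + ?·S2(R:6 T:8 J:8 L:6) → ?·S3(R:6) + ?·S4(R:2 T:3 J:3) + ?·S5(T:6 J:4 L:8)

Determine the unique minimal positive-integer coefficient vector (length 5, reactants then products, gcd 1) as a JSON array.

Coefficients: [2, 4, 2, 6, 5]

R: 2·0+4·6 = 24 | 2·6+6·2+5·0 = 24
T: 2·8+4·8 = 48 | 2·0+6·3+5·6 = 48
J: 2·3+4·8 = 38 | 2·0+6·3+5·4 = 38
L: 2·8+4·6 = 40 | 2·0+6·0+5·8 = 40
gcd(2,4,2,6,5) = 1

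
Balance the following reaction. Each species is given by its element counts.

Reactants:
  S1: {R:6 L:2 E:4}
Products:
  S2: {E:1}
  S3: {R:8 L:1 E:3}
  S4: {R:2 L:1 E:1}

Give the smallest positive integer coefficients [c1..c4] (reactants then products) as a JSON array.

R: 3·6 = 18 | 4·0+1·8+5·2 = 18
L: 3·2 = 6 | 4·0+1·1+5·1 = 6
E: 3·4 = 12 | 4·1+1·3+5·1 = 12
gcd(3,4,1,5) = 1

Coefficients: [3, 4, 1, 5]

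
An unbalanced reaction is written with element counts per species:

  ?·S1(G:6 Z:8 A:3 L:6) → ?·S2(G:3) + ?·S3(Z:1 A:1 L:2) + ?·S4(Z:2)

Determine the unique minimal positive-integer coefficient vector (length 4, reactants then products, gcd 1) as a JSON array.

G: 2·6 = 12 | 4·3+6·0+5·0 = 12
Z: 2·8 = 16 | 4·0+6·1+5·2 = 16
A: 2·3 = 6 | 4·0+6·1+5·0 = 6
L: 2·6 = 12 | 4·0+6·2+5·0 = 12
gcd(2,4,6,5) = 1

Coefficients: [2, 4, 6, 5]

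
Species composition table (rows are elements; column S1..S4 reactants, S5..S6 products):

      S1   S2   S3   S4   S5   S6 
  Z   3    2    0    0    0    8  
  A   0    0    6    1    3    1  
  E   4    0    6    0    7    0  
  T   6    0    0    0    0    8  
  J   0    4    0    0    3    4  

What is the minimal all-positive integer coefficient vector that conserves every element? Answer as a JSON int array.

Coefficients: [4, 6, 2, 3, 4, 3]

Z: 4·3+6·2+2·0+3·0 = 24 | 4·0+3·8 = 24
A: 4·0+6·0+2·6+3·1 = 15 | 4·3+3·1 = 15
E: 4·4+6·0+2·6+3·0 = 28 | 4·7+3·0 = 28
T: 4·6+6·0+2·0+3·0 = 24 | 4·0+3·8 = 24
J: 4·0+6·4+2·0+3·0 = 24 | 4·3+3·4 = 24
gcd(4,6,2,3,4,3) = 1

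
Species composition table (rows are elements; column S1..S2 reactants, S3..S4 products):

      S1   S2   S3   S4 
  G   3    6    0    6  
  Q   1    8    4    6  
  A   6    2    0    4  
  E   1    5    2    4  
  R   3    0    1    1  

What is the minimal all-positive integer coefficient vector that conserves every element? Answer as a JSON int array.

G: 2·3+4·6 = 30 | 1·0+5·6 = 30
Q: 2·1+4·8 = 34 | 1·4+5·6 = 34
A: 2·6+4·2 = 20 | 1·0+5·4 = 20
E: 2·1+4·5 = 22 | 1·2+5·4 = 22
R: 2·3+4·0 = 6 | 1·1+5·1 = 6
gcd(2,4,1,5) = 1

Coefficients: [2, 4, 1, 5]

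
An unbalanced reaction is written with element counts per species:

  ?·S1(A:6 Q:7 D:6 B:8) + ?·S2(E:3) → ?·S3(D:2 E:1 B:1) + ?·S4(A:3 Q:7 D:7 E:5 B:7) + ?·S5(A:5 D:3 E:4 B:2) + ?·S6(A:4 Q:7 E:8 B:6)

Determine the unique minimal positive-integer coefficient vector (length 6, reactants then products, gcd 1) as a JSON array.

A: 2·6+6·0 = 12 | 1·0+1·3+1·5+1·4 = 12
Q: 2·7+6·0 = 14 | 1·0+1·7+1·0+1·7 = 14
D: 2·6+6·0 = 12 | 1·2+1·7+1·3+1·0 = 12
E: 2·0+6·3 = 18 | 1·1+1·5+1·4+1·8 = 18
B: 2·8+6·0 = 16 | 1·1+1·7+1·2+1·6 = 16
gcd(2,6,1,1,1,1) = 1

Coefficients: [2, 6, 1, 1, 1, 1]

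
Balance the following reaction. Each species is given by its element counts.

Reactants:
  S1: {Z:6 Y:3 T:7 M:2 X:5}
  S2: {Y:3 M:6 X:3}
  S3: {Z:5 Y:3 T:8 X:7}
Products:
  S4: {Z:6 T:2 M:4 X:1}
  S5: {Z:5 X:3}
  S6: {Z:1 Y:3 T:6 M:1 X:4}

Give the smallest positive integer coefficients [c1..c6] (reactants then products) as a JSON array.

Coefficients: [2, 1, 3, 1, 3, 6]

Z: 2·6+1·0+3·5 = 27 | 1·6+3·5+6·1 = 27
Y: 2·3+1·3+3·3 = 18 | 1·0+3·0+6·3 = 18
T: 2·7+1·0+3·8 = 38 | 1·2+3·0+6·6 = 38
M: 2·2+1·6+3·0 = 10 | 1·4+3·0+6·1 = 10
X: 2·5+1·3+3·7 = 34 | 1·1+3·3+6·4 = 34
gcd(2,1,3,1,3,6) = 1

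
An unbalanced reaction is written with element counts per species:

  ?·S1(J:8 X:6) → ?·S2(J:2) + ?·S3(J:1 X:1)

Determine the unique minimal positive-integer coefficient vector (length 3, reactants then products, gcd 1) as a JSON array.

J: 1·8 = 8 | 1·2+6·1 = 8
X: 1·6 = 6 | 1·0+6·1 = 6
gcd(1,1,6) = 1

Coefficients: [1, 1, 6]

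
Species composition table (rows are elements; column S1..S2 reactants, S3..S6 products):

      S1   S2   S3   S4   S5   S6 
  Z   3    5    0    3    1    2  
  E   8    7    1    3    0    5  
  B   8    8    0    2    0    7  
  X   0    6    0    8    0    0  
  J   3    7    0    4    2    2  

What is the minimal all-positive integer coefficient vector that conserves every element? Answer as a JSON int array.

Coefficients: [2, 4, 5, 3, 5, 6]

Z: 2·3+4·5 = 26 | 5·0+3·3+5·1+6·2 = 26
E: 2·8+4·7 = 44 | 5·1+3·3+5·0+6·5 = 44
B: 2·8+4·8 = 48 | 5·0+3·2+5·0+6·7 = 48
X: 2·0+4·6 = 24 | 5·0+3·8+5·0+6·0 = 24
J: 2·3+4·7 = 34 | 5·0+3·4+5·2+6·2 = 34
gcd(2,4,5,3,5,6) = 1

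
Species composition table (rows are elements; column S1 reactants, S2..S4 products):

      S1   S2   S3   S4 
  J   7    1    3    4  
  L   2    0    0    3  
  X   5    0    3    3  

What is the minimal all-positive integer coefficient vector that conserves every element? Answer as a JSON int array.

Coefficients: [3, 4, 3, 2]

J: 3·7 = 21 | 4·1+3·3+2·4 = 21
L: 3·2 = 6 | 4·0+3·0+2·3 = 6
X: 3·5 = 15 | 4·0+3·3+2·3 = 15
gcd(3,4,3,2) = 1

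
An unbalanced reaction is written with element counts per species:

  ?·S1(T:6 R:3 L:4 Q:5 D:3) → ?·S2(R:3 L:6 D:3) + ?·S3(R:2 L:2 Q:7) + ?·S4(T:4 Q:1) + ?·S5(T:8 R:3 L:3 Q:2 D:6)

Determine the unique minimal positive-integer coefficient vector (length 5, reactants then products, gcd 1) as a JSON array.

Coefficients: [6, 2, 3, 5, 2]

T: 6·6 = 36 | 2·0+3·0+5·4+2·8 = 36
R: 6·3 = 18 | 2·3+3·2+5·0+2·3 = 18
L: 6·4 = 24 | 2·6+3·2+5·0+2·3 = 24
Q: 6·5 = 30 | 2·0+3·7+5·1+2·2 = 30
D: 6·3 = 18 | 2·3+3·0+5·0+2·6 = 18
gcd(6,2,3,5,2) = 1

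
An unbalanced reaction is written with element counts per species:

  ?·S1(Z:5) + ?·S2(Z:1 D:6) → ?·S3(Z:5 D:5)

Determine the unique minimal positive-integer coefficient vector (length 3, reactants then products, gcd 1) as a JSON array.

Z: 5·5+5·1 = 30 | 6·5 = 30
D: 5·0+5·6 = 30 | 6·5 = 30
gcd(5,5,6) = 1

Coefficients: [5, 5, 6]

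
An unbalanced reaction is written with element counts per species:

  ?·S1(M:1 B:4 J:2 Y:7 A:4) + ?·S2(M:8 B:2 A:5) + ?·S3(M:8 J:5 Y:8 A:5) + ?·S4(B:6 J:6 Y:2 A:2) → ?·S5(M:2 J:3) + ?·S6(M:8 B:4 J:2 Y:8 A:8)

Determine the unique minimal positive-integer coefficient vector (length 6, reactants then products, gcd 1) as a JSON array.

M: 2·1+3·8+3·8+1·0 = 50 | 5·2+5·8 = 50
B: 2·4+3·2+3·0+1·6 = 20 | 5·0+5·4 = 20
J: 2·2+3·0+3·5+1·6 = 25 | 5·3+5·2 = 25
Y: 2·7+3·0+3·8+1·2 = 40 | 5·0+5·8 = 40
A: 2·4+3·5+3·5+1·2 = 40 | 5·0+5·8 = 40
gcd(2,3,3,1,5,5) = 1

Coefficients: [2, 3, 3, 1, 5, 5]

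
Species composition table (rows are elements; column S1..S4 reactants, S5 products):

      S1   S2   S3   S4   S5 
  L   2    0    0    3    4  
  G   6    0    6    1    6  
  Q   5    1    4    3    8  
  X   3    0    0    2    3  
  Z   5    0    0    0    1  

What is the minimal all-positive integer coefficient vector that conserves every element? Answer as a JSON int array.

L: 1·2+5·0+3·0+6·3 = 20 | 5·4 = 20
G: 1·6+5·0+3·6+6·1 = 30 | 5·6 = 30
Q: 1·5+5·1+3·4+6·3 = 40 | 5·8 = 40
X: 1·3+5·0+3·0+6·2 = 15 | 5·3 = 15
Z: 1·5+5·0+3·0+6·0 = 5 | 5·1 = 5
gcd(1,5,3,6,5) = 1

Coefficients: [1, 5, 3, 6, 5]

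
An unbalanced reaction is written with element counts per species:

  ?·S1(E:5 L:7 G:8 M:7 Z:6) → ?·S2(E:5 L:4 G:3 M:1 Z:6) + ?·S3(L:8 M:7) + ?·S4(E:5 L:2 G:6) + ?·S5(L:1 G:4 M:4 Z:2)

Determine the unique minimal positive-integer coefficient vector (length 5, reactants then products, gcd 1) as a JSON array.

Coefficients: [3, 2, 1, 1, 3]

E: 3·5 = 15 | 2·5+1·0+1·5+3·0 = 15
L: 3·7 = 21 | 2·4+1·8+1·2+3·1 = 21
G: 3·8 = 24 | 2·3+1·0+1·6+3·4 = 24
M: 3·7 = 21 | 2·1+1·7+1·0+3·4 = 21
Z: 3·6 = 18 | 2·6+1·0+1·0+3·2 = 18
gcd(3,2,1,1,3) = 1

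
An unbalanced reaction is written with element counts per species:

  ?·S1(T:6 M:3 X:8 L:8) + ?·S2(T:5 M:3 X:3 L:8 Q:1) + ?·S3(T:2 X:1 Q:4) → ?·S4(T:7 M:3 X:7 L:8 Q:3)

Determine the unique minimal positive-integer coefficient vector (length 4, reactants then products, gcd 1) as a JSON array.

T: 2·6+1·5+2·2 = 21 | 3·7 = 21
M: 2·3+1·3+2·0 = 9 | 3·3 = 9
X: 2·8+1·3+2·1 = 21 | 3·7 = 21
L: 2·8+1·8+2·0 = 24 | 3·8 = 24
Q: 2·0+1·1+2·4 = 9 | 3·3 = 9
gcd(2,1,2,3) = 1

Coefficients: [2, 1, 2, 3]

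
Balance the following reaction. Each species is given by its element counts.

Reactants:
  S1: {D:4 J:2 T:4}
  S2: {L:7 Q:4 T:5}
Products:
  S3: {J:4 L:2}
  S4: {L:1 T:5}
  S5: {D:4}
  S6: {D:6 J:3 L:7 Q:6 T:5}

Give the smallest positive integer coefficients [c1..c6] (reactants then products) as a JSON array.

Coefficients: [5, 3, 1, 5, 2, 2]

D: 5·4+3·0 = 20 | 1·0+5·0+2·4+2·6 = 20
J: 5·2+3·0 = 10 | 1·4+5·0+2·0+2·3 = 10
L: 5·0+3·7 = 21 | 1·2+5·1+2·0+2·7 = 21
Q: 5·0+3·4 = 12 | 1·0+5·0+2·0+2·6 = 12
T: 5·4+3·5 = 35 | 1·0+5·5+2·0+2·5 = 35
gcd(5,3,1,5,2,2) = 1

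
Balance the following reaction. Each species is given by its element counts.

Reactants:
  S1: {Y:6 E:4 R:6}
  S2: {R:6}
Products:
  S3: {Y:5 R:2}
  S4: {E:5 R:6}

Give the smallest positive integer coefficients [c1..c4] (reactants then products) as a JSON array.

Coefficients: [5, 1, 6, 4]

Y: 5·6+1·0 = 30 | 6·5+4·0 = 30
E: 5·4+1·0 = 20 | 6·0+4·5 = 20
R: 5·6+1·6 = 36 | 6·2+4·6 = 36
gcd(5,1,6,4) = 1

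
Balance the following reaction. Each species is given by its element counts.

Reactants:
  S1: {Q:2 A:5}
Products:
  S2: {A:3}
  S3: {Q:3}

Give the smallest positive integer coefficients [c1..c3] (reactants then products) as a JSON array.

Coefficients: [3, 5, 2]

Q: 3·2 = 6 | 5·0+2·3 = 6
A: 3·5 = 15 | 5·3+2·0 = 15
gcd(3,5,2) = 1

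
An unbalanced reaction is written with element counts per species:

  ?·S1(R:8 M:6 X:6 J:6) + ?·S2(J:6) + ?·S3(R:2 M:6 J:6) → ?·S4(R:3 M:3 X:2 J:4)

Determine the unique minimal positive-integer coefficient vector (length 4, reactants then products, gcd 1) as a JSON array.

Coefficients: [2, 1, 1, 6]

R: 2·8+1·0+1·2 = 18 | 6·3 = 18
M: 2·6+1·0+1·6 = 18 | 6·3 = 18
X: 2·6+1·0+1·0 = 12 | 6·2 = 12
J: 2·6+1·6+1·6 = 24 | 6·4 = 24
gcd(2,1,1,6) = 1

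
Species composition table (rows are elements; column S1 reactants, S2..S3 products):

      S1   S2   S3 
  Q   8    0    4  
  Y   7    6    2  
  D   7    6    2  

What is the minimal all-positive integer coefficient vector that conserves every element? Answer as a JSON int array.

Q: 2·8 = 16 | 1·0+4·4 = 16
Y: 2·7 = 14 | 1·6+4·2 = 14
D: 2·7 = 14 | 1·6+4·2 = 14
gcd(2,1,4) = 1

Coefficients: [2, 1, 4]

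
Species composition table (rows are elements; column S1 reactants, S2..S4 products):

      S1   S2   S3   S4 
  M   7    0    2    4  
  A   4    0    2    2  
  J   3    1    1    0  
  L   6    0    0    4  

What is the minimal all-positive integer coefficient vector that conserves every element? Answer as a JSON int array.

Coefficients: [2, 5, 1, 3]

M: 2·7 = 14 | 5·0+1·2+3·4 = 14
A: 2·4 = 8 | 5·0+1·2+3·2 = 8
J: 2·3 = 6 | 5·1+1·1+3·0 = 6
L: 2·6 = 12 | 5·0+1·0+3·4 = 12
gcd(2,5,1,3) = 1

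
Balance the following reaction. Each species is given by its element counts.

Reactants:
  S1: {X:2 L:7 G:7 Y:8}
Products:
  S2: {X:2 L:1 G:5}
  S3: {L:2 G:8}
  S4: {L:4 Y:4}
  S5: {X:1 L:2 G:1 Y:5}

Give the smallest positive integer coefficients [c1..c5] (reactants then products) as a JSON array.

Coefficients: [5, 3, 2, 5, 4]

X: 5·2 = 10 | 3·2+2·0+5·0+4·1 = 10
L: 5·7 = 35 | 3·1+2·2+5·4+4·2 = 35
G: 5·7 = 35 | 3·5+2·8+5·0+4·1 = 35
Y: 5·8 = 40 | 3·0+2·0+5·4+4·5 = 40
gcd(5,3,2,5,4) = 1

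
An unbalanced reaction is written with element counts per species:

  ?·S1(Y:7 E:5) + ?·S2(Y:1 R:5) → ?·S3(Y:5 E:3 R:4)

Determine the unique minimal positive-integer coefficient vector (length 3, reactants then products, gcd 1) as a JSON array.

Coefficients: [3, 4, 5]

Y: 3·7+4·1 = 25 | 5·5 = 25
E: 3·5+4·0 = 15 | 5·3 = 15
R: 3·0+4·5 = 20 | 5·4 = 20
gcd(3,4,5) = 1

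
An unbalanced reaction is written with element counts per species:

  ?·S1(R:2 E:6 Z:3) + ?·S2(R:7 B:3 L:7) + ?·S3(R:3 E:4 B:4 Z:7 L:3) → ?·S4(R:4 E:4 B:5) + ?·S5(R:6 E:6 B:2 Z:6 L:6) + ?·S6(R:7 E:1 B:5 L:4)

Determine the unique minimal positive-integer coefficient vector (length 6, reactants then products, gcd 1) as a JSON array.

R: 5·2+5·7+3·3 = 54 | 1·4+6·6+2·7 = 54
E: 5·6+5·0+3·4 = 42 | 1·4+6·6+2·1 = 42
B: 5·0+5·3+3·4 = 27 | 1·5+6·2+2·5 = 27
Z: 5·3+5·0+3·7 = 36 | 1·0+6·6+2·0 = 36
L: 5·0+5·7+3·3 = 44 | 1·0+6·6+2·4 = 44
gcd(5,5,3,1,6,2) = 1

Coefficients: [5, 5, 3, 1, 6, 2]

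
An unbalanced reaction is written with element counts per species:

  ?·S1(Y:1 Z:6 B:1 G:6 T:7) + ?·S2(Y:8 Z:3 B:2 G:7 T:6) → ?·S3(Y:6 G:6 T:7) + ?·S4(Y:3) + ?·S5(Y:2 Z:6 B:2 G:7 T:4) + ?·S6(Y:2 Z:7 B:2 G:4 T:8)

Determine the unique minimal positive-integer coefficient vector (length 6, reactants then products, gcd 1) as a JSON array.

Coefficients: [6, 5, 4, 2, 5, 3]

Y: 6·1+5·8 = 46 | 4·6+2·3+5·2+3·2 = 46
Z: 6·6+5·3 = 51 | 4·0+2·0+5·6+3·7 = 51
B: 6·1+5·2 = 16 | 4·0+2·0+5·2+3·2 = 16
G: 6·6+5·7 = 71 | 4·6+2·0+5·7+3·4 = 71
T: 6·7+5·6 = 72 | 4·7+2·0+5·4+3·8 = 72
gcd(6,5,4,2,5,3) = 1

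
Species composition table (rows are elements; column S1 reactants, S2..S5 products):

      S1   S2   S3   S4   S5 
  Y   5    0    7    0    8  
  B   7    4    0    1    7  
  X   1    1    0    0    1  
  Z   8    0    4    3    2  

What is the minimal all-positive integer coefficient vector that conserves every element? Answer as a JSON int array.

Y: 3·5 = 15 | 2·0+1·7+6·0+1·8 = 15
B: 3·7 = 21 | 2·4+1·0+6·1+1·7 = 21
X: 3·1 = 3 | 2·1+1·0+6·0+1·1 = 3
Z: 3·8 = 24 | 2·0+1·4+6·3+1·2 = 24
gcd(3,2,1,6,1) = 1

Coefficients: [3, 2, 1, 6, 1]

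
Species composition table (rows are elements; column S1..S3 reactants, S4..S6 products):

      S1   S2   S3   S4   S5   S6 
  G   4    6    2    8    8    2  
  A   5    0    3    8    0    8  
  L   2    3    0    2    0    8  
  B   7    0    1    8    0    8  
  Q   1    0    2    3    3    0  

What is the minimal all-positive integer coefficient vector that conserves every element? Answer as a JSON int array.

Coefficients: [5, 2, 5, 4, 1, 1]

G: 5·4+2·6+5·2 = 42 | 4·8+1·8+1·2 = 42
A: 5·5+2·0+5·3 = 40 | 4·8+1·0+1·8 = 40
L: 5·2+2·3+5·0 = 16 | 4·2+1·0+1·8 = 16
B: 5·7+2·0+5·1 = 40 | 4·8+1·0+1·8 = 40
Q: 5·1+2·0+5·2 = 15 | 4·3+1·3+1·0 = 15
gcd(5,2,5,4,1,1) = 1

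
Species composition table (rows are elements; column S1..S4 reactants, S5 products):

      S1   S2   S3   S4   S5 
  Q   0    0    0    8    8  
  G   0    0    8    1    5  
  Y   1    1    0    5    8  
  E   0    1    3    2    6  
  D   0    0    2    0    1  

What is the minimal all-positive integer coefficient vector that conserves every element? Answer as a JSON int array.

Q: 1·0+5·0+1·0+2·8 = 16 | 2·8 = 16
G: 1·0+5·0+1·8+2·1 = 10 | 2·5 = 10
Y: 1·1+5·1+1·0+2·5 = 16 | 2·8 = 16
E: 1·0+5·1+1·3+2·2 = 12 | 2·6 = 12
D: 1·0+5·0+1·2+2·0 = 2 | 2·1 = 2
gcd(1,5,1,2,2) = 1

Coefficients: [1, 5, 1, 2, 2]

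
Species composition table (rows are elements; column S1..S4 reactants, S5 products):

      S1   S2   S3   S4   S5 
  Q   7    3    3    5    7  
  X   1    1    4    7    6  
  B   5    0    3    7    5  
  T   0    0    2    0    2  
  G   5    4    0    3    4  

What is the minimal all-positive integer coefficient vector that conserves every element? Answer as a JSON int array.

Coefficients: [1, 4, 6, 1, 6]

Q: 1·7+4·3+6·3+1·5 = 42 | 6·7 = 42
X: 1·1+4·1+6·4+1·7 = 36 | 6·6 = 36
B: 1·5+4·0+6·3+1·7 = 30 | 6·5 = 30
T: 1·0+4·0+6·2+1·0 = 12 | 6·2 = 12
G: 1·5+4·4+6·0+1·3 = 24 | 6·4 = 24
gcd(1,4,6,1,6) = 1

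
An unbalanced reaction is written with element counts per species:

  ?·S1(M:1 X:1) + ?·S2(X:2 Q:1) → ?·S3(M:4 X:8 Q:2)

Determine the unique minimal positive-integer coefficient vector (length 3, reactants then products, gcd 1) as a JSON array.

M: 4·1+2·0 = 4 | 1·4 = 4
X: 4·1+2·2 = 8 | 1·8 = 8
Q: 4·0+2·1 = 2 | 1·2 = 2
gcd(4,2,1) = 1

Coefficients: [4, 2, 1]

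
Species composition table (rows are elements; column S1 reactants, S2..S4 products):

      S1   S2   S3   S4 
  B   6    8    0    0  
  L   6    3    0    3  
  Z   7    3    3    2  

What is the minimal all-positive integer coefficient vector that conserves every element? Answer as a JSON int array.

Coefficients: [4, 3, 3, 5]

B: 4·6 = 24 | 3·8+3·0+5·0 = 24
L: 4·6 = 24 | 3·3+3·0+5·3 = 24
Z: 4·7 = 28 | 3·3+3·3+5·2 = 28
gcd(4,3,3,5) = 1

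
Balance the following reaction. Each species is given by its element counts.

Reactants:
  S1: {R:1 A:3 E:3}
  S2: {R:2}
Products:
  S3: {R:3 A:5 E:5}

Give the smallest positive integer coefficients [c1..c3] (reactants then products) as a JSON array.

R: 5·1+2·2 = 9 | 3·3 = 9
A: 5·3+2·0 = 15 | 3·5 = 15
E: 5·3+2·0 = 15 | 3·5 = 15
gcd(5,2,3) = 1

Coefficients: [5, 2, 3]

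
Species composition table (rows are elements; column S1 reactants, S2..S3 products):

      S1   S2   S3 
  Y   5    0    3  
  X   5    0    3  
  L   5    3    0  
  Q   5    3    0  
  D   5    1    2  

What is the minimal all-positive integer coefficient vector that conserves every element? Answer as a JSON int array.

Y: 3·5 = 15 | 5·0+5·3 = 15
X: 3·5 = 15 | 5·0+5·3 = 15
L: 3·5 = 15 | 5·3+5·0 = 15
Q: 3·5 = 15 | 5·3+5·0 = 15
D: 3·5 = 15 | 5·1+5·2 = 15
gcd(3,5,5) = 1

Coefficients: [3, 5, 5]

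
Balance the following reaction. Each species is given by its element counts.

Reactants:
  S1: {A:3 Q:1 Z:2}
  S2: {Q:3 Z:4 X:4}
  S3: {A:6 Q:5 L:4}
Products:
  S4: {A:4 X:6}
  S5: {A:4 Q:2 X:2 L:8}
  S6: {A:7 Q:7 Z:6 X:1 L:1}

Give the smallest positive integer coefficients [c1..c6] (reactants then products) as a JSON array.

Coefficients: [6, 3, 3, 1, 1, 4]

A: 6·3+3·0+3·6 = 36 | 1·4+1·4+4·7 = 36
Q: 6·1+3·3+3·5 = 30 | 1·0+1·2+4·7 = 30
Z: 6·2+3·4+3·0 = 24 | 1·0+1·0+4·6 = 24
X: 6·0+3·4+3·0 = 12 | 1·6+1·2+4·1 = 12
L: 6·0+3·0+3·4 = 12 | 1·0+1·8+4·1 = 12
gcd(6,3,3,1,1,4) = 1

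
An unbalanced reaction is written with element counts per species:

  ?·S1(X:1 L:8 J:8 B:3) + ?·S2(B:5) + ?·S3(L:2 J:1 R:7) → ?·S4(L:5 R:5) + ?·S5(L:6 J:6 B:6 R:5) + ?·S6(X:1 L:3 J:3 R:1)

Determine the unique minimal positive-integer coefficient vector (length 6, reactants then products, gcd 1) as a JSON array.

X: 5·1+3·0+5·0 = 5 | 1·0+5·0+5·1 = 5
L: 5·8+3·0+5·2 = 50 | 1·5+5·6+5·3 = 50
J: 5·8+3·0+5·1 = 45 | 1·0+5·6+5·3 = 45
B: 5·3+3·5+5·0 = 30 | 1·0+5·6+5·0 = 30
R: 5·0+3·0+5·7 = 35 | 1·5+5·5+5·1 = 35
gcd(5,3,5,1,5,5) = 1

Coefficients: [5, 3, 5, 1, 5, 5]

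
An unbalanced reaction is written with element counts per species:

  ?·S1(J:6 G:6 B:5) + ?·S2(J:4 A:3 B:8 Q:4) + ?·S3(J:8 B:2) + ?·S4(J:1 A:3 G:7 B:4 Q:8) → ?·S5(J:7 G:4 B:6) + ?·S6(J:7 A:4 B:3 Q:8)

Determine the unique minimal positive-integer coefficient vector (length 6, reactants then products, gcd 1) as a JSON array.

J: 1·6+2·4+5·8+2·1 = 56 | 5·7+3·7 = 56
A: 1·0+2·3+5·0+2·3 = 12 | 5·0+3·4 = 12
G: 1·6+2·0+5·0+2·7 = 20 | 5·4+3·0 = 20
B: 1·5+2·8+5·2+2·4 = 39 | 5·6+3·3 = 39
Q: 1·0+2·4+5·0+2·8 = 24 | 5·0+3·8 = 24
gcd(1,2,5,2,5,3) = 1

Coefficients: [1, 2, 5, 2, 5, 3]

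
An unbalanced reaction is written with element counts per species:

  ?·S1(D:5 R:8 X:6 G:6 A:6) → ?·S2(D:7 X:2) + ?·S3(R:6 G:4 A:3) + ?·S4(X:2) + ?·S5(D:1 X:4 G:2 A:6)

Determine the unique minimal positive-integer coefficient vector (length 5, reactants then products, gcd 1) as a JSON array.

D: 3·5 = 15 | 2·7+4·0+5·0+1·1 = 15
R: 3·8 = 24 | 2·0+4·6+5·0+1·0 = 24
X: 3·6 = 18 | 2·2+4·0+5·2+1·4 = 18
G: 3·6 = 18 | 2·0+4·4+5·0+1·2 = 18
A: 3·6 = 18 | 2·0+4·3+5·0+1·6 = 18
gcd(3,2,4,5,1) = 1

Coefficients: [3, 2, 4, 5, 1]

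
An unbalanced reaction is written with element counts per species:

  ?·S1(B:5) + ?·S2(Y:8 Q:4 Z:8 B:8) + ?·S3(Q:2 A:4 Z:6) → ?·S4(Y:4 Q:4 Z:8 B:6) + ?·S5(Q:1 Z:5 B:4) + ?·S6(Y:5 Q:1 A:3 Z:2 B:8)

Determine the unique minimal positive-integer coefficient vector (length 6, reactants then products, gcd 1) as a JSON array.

Coefficients: [6, 5, 3, 5, 2, 4]

Y: 6·0+5·8+3·0 = 40 | 5·4+2·0+4·5 = 40
Q: 6·0+5·4+3·2 = 26 | 5·4+2·1+4·1 = 26
A: 6·0+5·0+3·4 = 12 | 5·0+2·0+4·3 = 12
Z: 6·0+5·8+3·6 = 58 | 5·8+2·5+4·2 = 58
B: 6·5+5·8+3·0 = 70 | 5·6+2·4+4·8 = 70
gcd(6,5,3,5,2,4) = 1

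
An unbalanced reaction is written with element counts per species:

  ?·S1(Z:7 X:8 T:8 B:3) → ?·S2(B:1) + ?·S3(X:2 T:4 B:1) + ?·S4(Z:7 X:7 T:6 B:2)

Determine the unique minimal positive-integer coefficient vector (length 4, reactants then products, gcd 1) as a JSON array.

Z: 2·7 = 14 | 1·0+1·0+2·7 = 14
X: 2·8 = 16 | 1·0+1·2+2·7 = 16
T: 2·8 = 16 | 1·0+1·4+2·6 = 16
B: 2·3 = 6 | 1·1+1·1+2·2 = 6
gcd(2,1,1,2) = 1

Coefficients: [2, 1, 1, 2]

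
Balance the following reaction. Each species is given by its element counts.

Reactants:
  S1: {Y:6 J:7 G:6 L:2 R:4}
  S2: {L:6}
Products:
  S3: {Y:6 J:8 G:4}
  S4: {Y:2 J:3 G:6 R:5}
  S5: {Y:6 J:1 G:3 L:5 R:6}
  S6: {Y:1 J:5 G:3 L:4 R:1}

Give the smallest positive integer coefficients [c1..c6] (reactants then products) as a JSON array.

Y: 6·6+1·0 = 36 | 3·6+2·2+2·6+2·1 = 36
J: 6·7+1·0 = 42 | 3·8+2·3+2·1+2·5 = 42
G: 6·6+1·0 = 36 | 3·4+2·6+2·3+2·3 = 36
L: 6·2+1·6 = 18 | 3·0+2·0+2·5+2·4 = 18
R: 6·4+1·0 = 24 | 3·0+2·5+2·6+2·1 = 24
gcd(6,1,3,2,2,2) = 1

Coefficients: [6, 1, 3, 2, 2, 2]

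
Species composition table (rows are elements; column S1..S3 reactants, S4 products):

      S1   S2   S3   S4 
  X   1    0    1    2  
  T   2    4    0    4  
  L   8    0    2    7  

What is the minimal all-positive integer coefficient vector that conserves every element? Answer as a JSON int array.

X: 2·1+3·0+6·1 = 8 | 4·2 = 8
T: 2·2+3·4+6·0 = 16 | 4·4 = 16
L: 2·8+3·0+6·2 = 28 | 4·7 = 28
gcd(2,3,6,4) = 1

Coefficients: [2, 3, 6, 4]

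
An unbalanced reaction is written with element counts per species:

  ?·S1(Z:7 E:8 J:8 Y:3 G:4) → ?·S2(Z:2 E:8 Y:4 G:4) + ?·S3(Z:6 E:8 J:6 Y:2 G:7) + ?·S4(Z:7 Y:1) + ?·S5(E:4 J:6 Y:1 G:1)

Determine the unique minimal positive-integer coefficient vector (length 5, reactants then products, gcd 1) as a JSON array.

Z: 6·7 = 42 | 1·2+2·6+4·7+6·0 = 42
E: 6·8 = 48 | 1·8+2·8+4·0+6·4 = 48
J: 6·8 = 48 | 1·0+2·6+4·0+6·6 = 48
Y: 6·3 = 18 | 1·4+2·2+4·1+6·1 = 18
G: 6·4 = 24 | 1·4+2·7+4·0+6·1 = 24
gcd(6,1,2,4,6) = 1

Coefficients: [6, 1, 2, 4, 6]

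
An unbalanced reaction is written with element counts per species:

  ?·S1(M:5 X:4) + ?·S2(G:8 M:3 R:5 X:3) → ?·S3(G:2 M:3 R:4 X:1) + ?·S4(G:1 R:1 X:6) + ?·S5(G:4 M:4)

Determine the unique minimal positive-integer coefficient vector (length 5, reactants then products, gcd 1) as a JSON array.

G: 4·0+4·8 = 32 | 4·2+4·1+5·4 = 32
M: 4·5+4·3 = 32 | 4·3+4·0+5·4 = 32
R: 4·0+4·5 = 20 | 4·4+4·1+5·0 = 20
X: 4·4+4·3 = 28 | 4·1+4·6+5·0 = 28
gcd(4,4,4,4,5) = 1

Coefficients: [4, 4, 4, 4, 5]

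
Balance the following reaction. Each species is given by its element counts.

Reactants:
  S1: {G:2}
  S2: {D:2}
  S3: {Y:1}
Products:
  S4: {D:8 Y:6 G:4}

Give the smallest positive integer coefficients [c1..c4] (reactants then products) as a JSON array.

D: 2·0+4·2+6·0 = 8 | 1·8 = 8
Y: 2·0+4·0+6·1 = 6 | 1·6 = 6
G: 2·2+4·0+6·0 = 4 | 1·4 = 4
gcd(2,4,6,1) = 1

Coefficients: [2, 4, 6, 1]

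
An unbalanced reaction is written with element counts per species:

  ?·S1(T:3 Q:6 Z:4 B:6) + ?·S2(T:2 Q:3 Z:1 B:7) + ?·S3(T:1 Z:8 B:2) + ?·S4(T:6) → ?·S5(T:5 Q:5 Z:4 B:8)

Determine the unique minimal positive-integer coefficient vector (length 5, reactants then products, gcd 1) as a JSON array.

T: 3·3+4·2+1·1+2·6 = 30 | 6·5 = 30
Q: 3·6+4·3+1·0+2·0 = 30 | 6·5 = 30
Z: 3·4+4·1+1·8+2·0 = 24 | 6·4 = 24
B: 3·6+4·7+1·2+2·0 = 48 | 6·8 = 48
gcd(3,4,1,2,6) = 1

Coefficients: [3, 4, 1, 2, 6]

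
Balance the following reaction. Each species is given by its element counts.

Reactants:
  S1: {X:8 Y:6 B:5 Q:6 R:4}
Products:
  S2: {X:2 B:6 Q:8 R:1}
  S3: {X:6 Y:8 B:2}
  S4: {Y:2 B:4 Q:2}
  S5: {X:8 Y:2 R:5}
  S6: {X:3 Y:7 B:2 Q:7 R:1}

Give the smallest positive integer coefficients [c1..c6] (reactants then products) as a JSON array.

X: 6·8 = 48 | 2·2+1·6+3·0+4·8+2·3 = 48
Y: 6·6 = 36 | 2·0+1·8+3·2+4·2+2·7 = 36
B: 6·5 = 30 | 2·6+1·2+3·4+4·0+2·2 = 30
Q: 6·6 = 36 | 2·8+1·0+3·2+4·0+2·7 = 36
R: 6·4 = 24 | 2·1+1·0+3·0+4·5+2·1 = 24
gcd(6,2,1,3,4,2) = 1

Coefficients: [6, 2, 1, 3, 4, 2]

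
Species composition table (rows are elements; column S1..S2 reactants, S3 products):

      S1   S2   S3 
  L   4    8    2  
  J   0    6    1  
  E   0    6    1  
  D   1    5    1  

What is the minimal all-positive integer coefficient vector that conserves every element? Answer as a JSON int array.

L: 1·4+1·8 = 12 | 6·2 = 12
J: 1·0+1·6 = 6 | 6·1 = 6
E: 1·0+1·6 = 6 | 6·1 = 6
D: 1·1+1·5 = 6 | 6·1 = 6
gcd(1,1,6) = 1

Coefficients: [1, 1, 6]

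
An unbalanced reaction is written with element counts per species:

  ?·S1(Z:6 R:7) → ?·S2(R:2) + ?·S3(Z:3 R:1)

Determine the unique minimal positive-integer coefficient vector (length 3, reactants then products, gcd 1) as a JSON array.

Coefficients: [2, 5, 4]

Z: 2·6 = 12 | 5·0+4·3 = 12
R: 2·7 = 14 | 5·2+4·1 = 14
gcd(2,5,4) = 1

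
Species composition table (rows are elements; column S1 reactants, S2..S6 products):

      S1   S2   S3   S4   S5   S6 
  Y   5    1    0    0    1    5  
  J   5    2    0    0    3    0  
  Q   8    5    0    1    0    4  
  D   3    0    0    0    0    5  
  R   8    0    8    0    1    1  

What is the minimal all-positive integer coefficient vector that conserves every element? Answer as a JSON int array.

Y: 5·5 = 25 | 5·1+4·0+3·0+5·1+3·5 = 25
J: 5·5 = 25 | 5·2+4·0+3·0+5·3+3·0 = 25
Q: 5·8 = 40 | 5·5+4·0+3·1+5·0+3·4 = 40
D: 5·3 = 15 | 5·0+4·0+3·0+5·0+3·5 = 15
R: 5·8 = 40 | 5·0+4·8+3·0+5·1+3·1 = 40
gcd(5,5,4,3,5,3) = 1

Coefficients: [5, 5, 4, 3, 5, 3]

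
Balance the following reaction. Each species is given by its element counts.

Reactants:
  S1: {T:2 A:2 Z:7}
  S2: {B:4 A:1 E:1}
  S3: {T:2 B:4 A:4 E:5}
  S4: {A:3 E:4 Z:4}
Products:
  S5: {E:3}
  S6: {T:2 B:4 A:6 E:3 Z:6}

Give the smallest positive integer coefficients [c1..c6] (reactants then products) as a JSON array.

T: 2·2+2·0+3·2+4·0 = 10 | 6·0+5·2 = 10
B: 2·0+2·4+3·4+4·0 = 20 | 6·0+5·4 = 20
A: 2·2+2·1+3·4+4·3 = 30 | 6·0+5·6 = 30
E: 2·0+2·1+3·5+4·4 = 33 | 6·3+5·3 = 33
Z: 2·7+2·0+3·0+4·4 = 30 | 6·0+5·6 = 30
gcd(2,2,3,4,6,5) = 1

Coefficients: [2, 2, 3, 4, 6, 5]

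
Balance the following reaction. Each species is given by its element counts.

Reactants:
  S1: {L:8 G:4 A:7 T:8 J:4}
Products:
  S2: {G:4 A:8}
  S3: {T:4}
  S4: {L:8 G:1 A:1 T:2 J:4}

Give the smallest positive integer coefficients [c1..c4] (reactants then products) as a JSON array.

L: 4·8 = 32 | 3·0+6·0+4·8 = 32
G: 4·4 = 16 | 3·4+6·0+4·1 = 16
A: 4·7 = 28 | 3·8+6·0+4·1 = 28
T: 4·8 = 32 | 3·0+6·4+4·2 = 32
J: 4·4 = 16 | 3·0+6·0+4·4 = 16
gcd(4,3,6,4) = 1

Coefficients: [4, 3, 6, 4]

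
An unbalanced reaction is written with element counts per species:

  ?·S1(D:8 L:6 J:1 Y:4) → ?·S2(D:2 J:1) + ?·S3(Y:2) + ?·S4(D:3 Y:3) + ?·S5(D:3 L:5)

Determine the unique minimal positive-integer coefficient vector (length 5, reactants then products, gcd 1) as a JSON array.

D: 5·8 = 40 | 5·2+4·0+4·3+6·3 = 40
L: 5·6 = 30 | 5·0+4·0+4·0+6·5 = 30
J: 5·1 = 5 | 5·1+4·0+4·0+6·0 = 5
Y: 5·4 = 20 | 5·0+4·2+4·3+6·0 = 20
gcd(5,5,4,4,6) = 1

Coefficients: [5, 5, 4, 4, 6]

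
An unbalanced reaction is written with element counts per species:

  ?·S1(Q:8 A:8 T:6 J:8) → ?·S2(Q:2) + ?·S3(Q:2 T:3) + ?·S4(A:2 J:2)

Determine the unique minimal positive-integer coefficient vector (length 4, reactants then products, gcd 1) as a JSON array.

Q: 1·8 = 8 | 2·2+2·2+4·0 = 8
A: 1·8 = 8 | 2·0+2·0+4·2 = 8
T: 1·6 = 6 | 2·0+2·3+4·0 = 6
J: 1·8 = 8 | 2·0+2·0+4·2 = 8
gcd(1,2,2,4) = 1

Coefficients: [1, 2, 2, 4]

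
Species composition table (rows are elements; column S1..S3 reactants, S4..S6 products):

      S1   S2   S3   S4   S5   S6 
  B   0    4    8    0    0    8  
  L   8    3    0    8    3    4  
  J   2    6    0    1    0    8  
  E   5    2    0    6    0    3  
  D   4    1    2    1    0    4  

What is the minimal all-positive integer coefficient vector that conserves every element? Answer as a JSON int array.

Coefficients: [3, 6, 2, 2, 2, 5]

B: 3·0+6·4+2·8 = 40 | 2·0+2·0+5·8 = 40
L: 3·8+6·3+2·0 = 42 | 2·8+2·3+5·4 = 42
J: 3·2+6·6+2·0 = 42 | 2·1+2·0+5·8 = 42
E: 3·5+6·2+2·0 = 27 | 2·6+2·0+5·3 = 27
D: 3·4+6·1+2·2 = 22 | 2·1+2·0+5·4 = 22
gcd(3,6,2,2,2,5) = 1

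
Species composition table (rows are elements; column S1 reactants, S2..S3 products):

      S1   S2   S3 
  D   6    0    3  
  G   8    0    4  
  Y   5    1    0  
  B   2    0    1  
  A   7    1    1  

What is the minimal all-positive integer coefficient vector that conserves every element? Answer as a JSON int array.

D: 1·6 = 6 | 5·0+2·3 = 6
G: 1·8 = 8 | 5·0+2·4 = 8
Y: 1·5 = 5 | 5·1+2·0 = 5
B: 1·2 = 2 | 5·0+2·1 = 2
A: 1·7 = 7 | 5·1+2·1 = 7
gcd(1,5,2) = 1

Coefficients: [1, 5, 2]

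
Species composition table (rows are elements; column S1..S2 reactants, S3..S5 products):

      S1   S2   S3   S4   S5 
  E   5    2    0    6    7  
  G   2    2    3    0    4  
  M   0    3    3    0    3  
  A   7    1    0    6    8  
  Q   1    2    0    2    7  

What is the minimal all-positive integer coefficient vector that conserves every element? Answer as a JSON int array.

Coefficients: [3, 5, 4, 3, 1]

E: 3·5+5·2 = 25 | 4·0+3·6+1·7 = 25
G: 3·2+5·2 = 16 | 4·3+3·0+1·4 = 16
M: 3·0+5·3 = 15 | 4·3+3·0+1·3 = 15
A: 3·7+5·1 = 26 | 4·0+3·6+1·8 = 26
Q: 3·1+5·2 = 13 | 4·0+3·2+1·7 = 13
gcd(3,5,4,3,1) = 1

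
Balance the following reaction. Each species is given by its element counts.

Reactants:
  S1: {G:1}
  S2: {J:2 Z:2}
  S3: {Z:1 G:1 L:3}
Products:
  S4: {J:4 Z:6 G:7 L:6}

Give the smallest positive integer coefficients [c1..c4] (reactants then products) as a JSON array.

J: 5·0+2·2+2·0 = 4 | 1·4 = 4
Z: 5·0+2·2+2·1 = 6 | 1·6 = 6
G: 5·1+2·0+2·1 = 7 | 1·7 = 7
L: 5·0+2·0+2·3 = 6 | 1·6 = 6
gcd(5,2,2,1) = 1

Coefficients: [5, 2, 2, 1]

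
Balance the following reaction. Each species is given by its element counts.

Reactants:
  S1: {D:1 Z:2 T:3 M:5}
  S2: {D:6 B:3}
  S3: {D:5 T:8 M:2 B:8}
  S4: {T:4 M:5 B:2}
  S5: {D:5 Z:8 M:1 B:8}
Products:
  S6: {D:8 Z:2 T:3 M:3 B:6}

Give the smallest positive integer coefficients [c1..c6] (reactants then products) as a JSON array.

Coefficients: [2, 6, 1, 1, 1, 6]

D: 2·1+6·6+1·5+1·0+1·5 = 48 | 6·8 = 48
Z: 2·2+6·0+1·0+1·0+1·8 = 12 | 6·2 = 12
T: 2·3+6·0+1·8+1·4+1·0 = 18 | 6·3 = 18
M: 2·5+6·0+1·2+1·5+1·1 = 18 | 6·3 = 18
B: 2·0+6·3+1·8+1·2+1·8 = 36 | 6·6 = 36
gcd(2,6,1,1,1,6) = 1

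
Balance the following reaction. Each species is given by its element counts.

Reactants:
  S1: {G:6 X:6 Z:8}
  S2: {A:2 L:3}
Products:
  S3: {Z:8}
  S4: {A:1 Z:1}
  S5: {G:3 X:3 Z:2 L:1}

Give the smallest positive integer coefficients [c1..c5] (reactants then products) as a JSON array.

Coefficients: [3, 2, 1, 4, 6]

G: 3·6+2·0 = 18 | 1·0+4·0+6·3 = 18
X: 3·6+2·0 = 18 | 1·0+4·0+6·3 = 18
A: 3·0+2·2 = 4 | 1·0+4·1+6·0 = 4
Z: 3·8+2·0 = 24 | 1·8+4·1+6·2 = 24
L: 3·0+2·3 = 6 | 1·0+4·0+6·1 = 6
gcd(3,2,1,4,6) = 1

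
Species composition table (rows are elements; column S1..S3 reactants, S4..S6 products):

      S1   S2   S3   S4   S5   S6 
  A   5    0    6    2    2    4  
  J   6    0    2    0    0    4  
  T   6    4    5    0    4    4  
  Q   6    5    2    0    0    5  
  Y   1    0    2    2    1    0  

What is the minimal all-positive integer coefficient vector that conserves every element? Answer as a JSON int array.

Coefficients: [2, 1, 4, 3, 4, 5]

A: 2·5+1·0+4·6 = 34 | 3·2+4·2+5·4 = 34
J: 2·6+1·0+4·2 = 20 | 3·0+4·0+5·4 = 20
T: 2·6+1·4+4·5 = 36 | 3·0+4·4+5·4 = 36
Q: 2·6+1·5+4·2 = 25 | 3·0+4·0+5·5 = 25
Y: 2·1+1·0+4·2 = 10 | 3·2+4·1+5·0 = 10
gcd(2,1,4,3,4,5) = 1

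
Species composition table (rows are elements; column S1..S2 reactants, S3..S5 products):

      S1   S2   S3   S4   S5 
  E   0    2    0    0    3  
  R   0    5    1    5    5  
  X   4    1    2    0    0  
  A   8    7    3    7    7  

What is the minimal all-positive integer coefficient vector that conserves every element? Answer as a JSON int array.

E: 1·0+6·2 = 12 | 5·0+1·0+4·3 = 12
R: 1·0+6·5 = 30 | 5·1+1·5+4·5 = 30
X: 1·4+6·1 = 10 | 5·2+1·0+4·0 = 10
A: 1·8+6·7 = 50 | 5·3+1·7+4·7 = 50
gcd(1,6,5,1,4) = 1

Coefficients: [1, 6, 5, 1, 4]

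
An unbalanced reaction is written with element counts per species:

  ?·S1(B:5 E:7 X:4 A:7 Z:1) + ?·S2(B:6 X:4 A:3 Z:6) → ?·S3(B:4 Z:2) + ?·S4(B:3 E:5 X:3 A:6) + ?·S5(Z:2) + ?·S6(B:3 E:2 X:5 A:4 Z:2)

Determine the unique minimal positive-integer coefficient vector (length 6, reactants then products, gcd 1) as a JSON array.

B: 4·5+4·6 = 44 | 5·4+4·3+5·0+4·3 = 44
E: 4·7+4·0 = 28 | 5·0+4·5+5·0+4·2 = 28
X: 4·4+4·4 = 32 | 5·0+4·3+5·0+4·5 = 32
A: 4·7+4·3 = 40 | 5·0+4·6+5·0+4·4 = 40
Z: 4·1+4·6 = 28 | 5·2+4·0+5·2+4·2 = 28
gcd(4,4,5,4,5,4) = 1

Coefficients: [4, 4, 5, 4, 5, 4]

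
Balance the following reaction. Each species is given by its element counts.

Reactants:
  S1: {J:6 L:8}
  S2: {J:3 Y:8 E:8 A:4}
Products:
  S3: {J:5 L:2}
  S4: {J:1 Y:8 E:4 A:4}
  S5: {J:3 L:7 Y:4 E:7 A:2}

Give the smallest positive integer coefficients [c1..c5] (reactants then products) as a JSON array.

J: 5·6+5·3 = 45 | 6·5+3·1+4·3 = 45
L: 5·8+5·0 = 40 | 6·2+3·0+4·7 = 40
Y: 5·0+5·8 = 40 | 6·0+3·8+4·4 = 40
E: 5·0+5·8 = 40 | 6·0+3·4+4·7 = 40
A: 5·0+5·4 = 20 | 6·0+3·4+4·2 = 20
gcd(5,5,6,3,4) = 1

Coefficients: [5, 5, 6, 3, 4]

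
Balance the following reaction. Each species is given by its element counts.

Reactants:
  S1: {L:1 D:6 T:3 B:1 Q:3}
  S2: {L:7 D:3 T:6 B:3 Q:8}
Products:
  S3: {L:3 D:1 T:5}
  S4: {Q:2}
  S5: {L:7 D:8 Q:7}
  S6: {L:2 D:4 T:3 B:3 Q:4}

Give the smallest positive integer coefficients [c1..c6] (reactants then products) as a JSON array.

Coefficients: [3, 3, 3, 5, 1, 4]

L: 3·1+3·7 = 24 | 3·3+5·0+1·7+4·2 = 24
D: 3·6+3·3 = 27 | 3·1+5·0+1·8+4·4 = 27
T: 3·3+3·6 = 27 | 3·5+5·0+1·0+4·3 = 27
B: 3·1+3·3 = 12 | 3·0+5·0+1·0+4·3 = 12
Q: 3·3+3·8 = 33 | 3·0+5·2+1·7+4·4 = 33
gcd(3,3,3,5,1,4) = 1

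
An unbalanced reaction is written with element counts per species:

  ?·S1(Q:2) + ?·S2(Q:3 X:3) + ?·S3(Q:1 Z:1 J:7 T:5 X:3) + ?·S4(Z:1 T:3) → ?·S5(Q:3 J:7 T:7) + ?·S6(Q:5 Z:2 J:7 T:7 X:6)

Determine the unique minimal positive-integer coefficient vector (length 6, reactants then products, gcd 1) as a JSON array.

Q: 5·2+4·3+6·1+4·0 = 28 | 1·3+5·5 = 28
Z: 5·0+4·0+6·1+4·1 = 10 | 1·0+5·2 = 10
J: 5·0+4·0+6·7+4·0 = 42 | 1·7+5·7 = 42
T: 5·0+4·0+6·5+4·3 = 42 | 1·7+5·7 = 42
X: 5·0+4·3+6·3+4·0 = 30 | 1·0+5·6 = 30
gcd(5,4,6,4,1,5) = 1

Coefficients: [5, 4, 6, 4, 1, 5]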